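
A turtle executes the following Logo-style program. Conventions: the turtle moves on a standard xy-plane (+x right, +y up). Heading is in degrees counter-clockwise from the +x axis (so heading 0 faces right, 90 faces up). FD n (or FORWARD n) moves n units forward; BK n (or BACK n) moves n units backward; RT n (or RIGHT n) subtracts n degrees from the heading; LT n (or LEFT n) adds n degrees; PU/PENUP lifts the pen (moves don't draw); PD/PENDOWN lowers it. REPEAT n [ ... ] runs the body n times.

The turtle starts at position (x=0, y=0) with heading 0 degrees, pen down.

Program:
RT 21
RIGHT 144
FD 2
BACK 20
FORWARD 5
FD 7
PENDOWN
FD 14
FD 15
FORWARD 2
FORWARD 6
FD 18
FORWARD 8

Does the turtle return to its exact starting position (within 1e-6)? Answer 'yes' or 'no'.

Answer: no

Derivation:
Executing turtle program step by step:
Start: pos=(0,0), heading=0, pen down
RT 21: heading 0 -> 339
RT 144: heading 339 -> 195
FD 2: (0,0) -> (-1.932,-0.518) [heading=195, draw]
BK 20: (-1.932,-0.518) -> (17.387,4.659) [heading=195, draw]
FD 5: (17.387,4.659) -> (12.557,3.365) [heading=195, draw]
FD 7: (12.557,3.365) -> (5.796,1.553) [heading=195, draw]
PD: pen down
FD 14: (5.796,1.553) -> (-7.727,-2.071) [heading=195, draw]
FD 15: (-7.727,-2.071) -> (-22.216,-5.953) [heading=195, draw]
FD 2: (-22.216,-5.953) -> (-24.148,-6.47) [heading=195, draw]
FD 6: (-24.148,-6.47) -> (-29.944,-8.023) [heading=195, draw]
FD 18: (-29.944,-8.023) -> (-47.33,-12.682) [heading=195, draw]
FD 8: (-47.33,-12.682) -> (-55.058,-14.753) [heading=195, draw]
Final: pos=(-55.058,-14.753), heading=195, 10 segment(s) drawn

Start position: (0, 0)
Final position: (-55.058, -14.753)
Distance = 57; >= 1e-6 -> NOT closed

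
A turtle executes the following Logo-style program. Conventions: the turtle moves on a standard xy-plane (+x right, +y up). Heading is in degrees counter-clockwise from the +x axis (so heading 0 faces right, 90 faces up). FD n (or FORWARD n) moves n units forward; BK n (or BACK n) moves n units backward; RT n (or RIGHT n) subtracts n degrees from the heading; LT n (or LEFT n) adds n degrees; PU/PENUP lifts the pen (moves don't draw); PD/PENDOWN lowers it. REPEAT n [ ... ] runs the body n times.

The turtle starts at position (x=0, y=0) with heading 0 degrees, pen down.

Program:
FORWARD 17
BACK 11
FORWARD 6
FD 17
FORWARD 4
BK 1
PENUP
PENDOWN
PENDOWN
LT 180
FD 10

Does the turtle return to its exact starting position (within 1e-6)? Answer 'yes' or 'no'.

Executing turtle program step by step:
Start: pos=(0,0), heading=0, pen down
FD 17: (0,0) -> (17,0) [heading=0, draw]
BK 11: (17,0) -> (6,0) [heading=0, draw]
FD 6: (6,0) -> (12,0) [heading=0, draw]
FD 17: (12,0) -> (29,0) [heading=0, draw]
FD 4: (29,0) -> (33,0) [heading=0, draw]
BK 1: (33,0) -> (32,0) [heading=0, draw]
PU: pen up
PD: pen down
PD: pen down
LT 180: heading 0 -> 180
FD 10: (32,0) -> (22,0) [heading=180, draw]
Final: pos=(22,0), heading=180, 7 segment(s) drawn

Start position: (0, 0)
Final position: (22, 0)
Distance = 22; >= 1e-6 -> NOT closed

Answer: no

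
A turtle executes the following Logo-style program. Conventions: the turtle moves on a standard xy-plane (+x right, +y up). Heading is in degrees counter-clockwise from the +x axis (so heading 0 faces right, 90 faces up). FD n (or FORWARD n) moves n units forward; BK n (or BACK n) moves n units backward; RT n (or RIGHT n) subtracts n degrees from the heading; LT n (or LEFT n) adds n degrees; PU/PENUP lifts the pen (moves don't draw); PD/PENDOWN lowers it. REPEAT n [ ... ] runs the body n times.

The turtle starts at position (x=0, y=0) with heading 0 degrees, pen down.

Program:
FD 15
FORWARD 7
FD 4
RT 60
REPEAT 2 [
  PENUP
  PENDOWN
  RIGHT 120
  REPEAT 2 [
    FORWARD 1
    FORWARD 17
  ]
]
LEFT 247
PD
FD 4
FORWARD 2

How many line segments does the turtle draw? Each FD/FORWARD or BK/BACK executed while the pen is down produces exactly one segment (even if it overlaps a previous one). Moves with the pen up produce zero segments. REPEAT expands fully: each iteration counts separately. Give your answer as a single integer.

Executing turtle program step by step:
Start: pos=(0,0), heading=0, pen down
FD 15: (0,0) -> (15,0) [heading=0, draw]
FD 7: (15,0) -> (22,0) [heading=0, draw]
FD 4: (22,0) -> (26,0) [heading=0, draw]
RT 60: heading 0 -> 300
REPEAT 2 [
  -- iteration 1/2 --
  PU: pen up
  PD: pen down
  RT 120: heading 300 -> 180
  REPEAT 2 [
    -- iteration 1/2 --
    FD 1: (26,0) -> (25,0) [heading=180, draw]
    FD 17: (25,0) -> (8,0) [heading=180, draw]
    -- iteration 2/2 --
    FD 1: (8,0) -> (7,0) [heading=180, draw]
    FD 17: (7,0) -> (-10,0) [heading=180, draw]
  ]
  -- iteration 2/2 --
  PU: pen up
  PD: pen down
  RT 120: heading 180 -> 60
  REPEAT 2 [
    -- iteration 1/2 --
    FD 1: (-10,0) -> (-9.5,0.866) [heading=60, draw]
    FD 17: (-9.5,0.866) -> (-1,15.588) [heading=60, draw]
    -- iteration 2/2 --
    FD 1: (-1,15.588) -> (-0.5,16.454) [heading=60, draw]
    FD 17: (-0.5,16.454) -> (8,31.177) [heading=60, draw]
  ]
]
LT 247: heading 60 -> 307
PD: pen down
FD 4: (8,31.177) -> (10.407,27.982) [heading=307, draw]
FD 2: (10.407,27.982) -> (11.611,26.385) [heading=307, draw]
Final: pos=(11.611,26.385), heading=307, 13 segment(s) drawn
Segments drawn: 13

Answer: 13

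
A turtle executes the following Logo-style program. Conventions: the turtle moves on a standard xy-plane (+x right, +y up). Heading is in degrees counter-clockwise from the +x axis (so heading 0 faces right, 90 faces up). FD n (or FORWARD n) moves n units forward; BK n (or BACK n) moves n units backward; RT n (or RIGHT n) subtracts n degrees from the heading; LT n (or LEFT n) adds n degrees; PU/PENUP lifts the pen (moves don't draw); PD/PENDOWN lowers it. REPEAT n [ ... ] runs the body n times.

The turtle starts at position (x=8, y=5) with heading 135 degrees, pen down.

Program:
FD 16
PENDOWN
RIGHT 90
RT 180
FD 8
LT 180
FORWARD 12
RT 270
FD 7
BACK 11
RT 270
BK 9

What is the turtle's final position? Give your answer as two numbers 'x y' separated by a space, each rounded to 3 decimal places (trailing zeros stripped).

Answer: 8.707 22.678

Derivation:
Executing turtle program step by step:
Start: pos=(8,5), heading=135, pen down
FD 16: (8,5) -> (-3.314,16.314) [heading=135, draw]
PD: pen down
RT 90: heading 135 -> 45
RT 180: heading 45 -> 225
FD 8: (-3.314,16.314) -> (-8.971,10.657) [heading=225, draw]
LT 180: heading 225 -> 45
FD 12: (-8.971,10.657) -> (-0.485,19.142) [heading=45, draw]
RT 270: heading 45 -> 135
FD 7: (-0.485,19.142) -> (-5.435,24.092) [heading=135, draw]
BK 11: (-5.435,24.092) -> (2.343,16.314) [heading=135, draw]
RT 270: heading 135 -> 225
BK 9: (2.343,16.314) -> (8.707,22.678) [heading=225, draw]
Final: pos=(8.707,22.678), heading=225, 6 segment(s) drawn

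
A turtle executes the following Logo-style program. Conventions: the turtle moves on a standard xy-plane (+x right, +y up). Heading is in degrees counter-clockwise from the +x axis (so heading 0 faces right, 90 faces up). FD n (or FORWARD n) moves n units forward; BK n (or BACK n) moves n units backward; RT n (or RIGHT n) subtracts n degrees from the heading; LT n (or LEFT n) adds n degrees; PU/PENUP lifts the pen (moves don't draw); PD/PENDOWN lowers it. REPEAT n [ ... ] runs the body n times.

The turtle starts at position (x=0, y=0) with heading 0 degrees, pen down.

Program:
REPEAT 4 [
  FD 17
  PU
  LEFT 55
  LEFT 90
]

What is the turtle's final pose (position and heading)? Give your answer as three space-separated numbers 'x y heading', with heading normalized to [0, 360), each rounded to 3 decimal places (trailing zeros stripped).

Answer: 13.289 10.197 220

Derivation:
Executing turtle program step by step:
Start: pos=(0,0), heading=0, pen down
REPEAT 4 [
  -- iteration 1/4 --
  FD 17: (0,0) -> (17,0) [heading=0, draw]
  PU: pen up
  LT 55: heading 0 -> 55
  LT 90: heading 55 -> 145
  -- iteration 2/4 --
  FD 17: (17,0) -> (3.074,9.751) [heading=145, move]
  PU: pen up
  LT 55: heading 145 -> 200
  LT 90: heading 200 -> 290
  -- iteration 3/4 --
  FD 17: (3.074,9.751) -> (8.889,-6.224) [heading=290, move]
  PU: pen up
  LT 55: heading 290 -> 345
  LT 90: heading 345 -> 75
  -- iteration 4/4 --
  FD 17: (8.889,-6.224) -> (13.289,10.197) [heading=75, move]
  PU: pen up
  LT 55: heading 75 -> 130
  LT 90: heading 130 -> 220
]
Final: pos=(13.289,10.197), heading=220, 1 segment(s) drawn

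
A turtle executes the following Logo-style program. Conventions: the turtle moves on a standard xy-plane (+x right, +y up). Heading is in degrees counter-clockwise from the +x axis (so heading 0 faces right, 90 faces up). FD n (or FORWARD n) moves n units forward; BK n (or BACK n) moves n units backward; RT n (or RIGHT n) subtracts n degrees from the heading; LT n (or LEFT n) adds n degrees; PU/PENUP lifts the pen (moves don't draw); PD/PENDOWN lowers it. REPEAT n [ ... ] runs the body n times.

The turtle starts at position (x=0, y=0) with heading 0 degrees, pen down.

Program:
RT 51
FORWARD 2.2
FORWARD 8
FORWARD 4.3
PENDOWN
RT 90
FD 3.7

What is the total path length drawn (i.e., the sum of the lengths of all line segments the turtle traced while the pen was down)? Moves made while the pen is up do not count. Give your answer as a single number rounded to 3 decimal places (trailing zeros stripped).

Answer: 18.2

Derivation:
Executing turtle program step by step:
Start: pos=(0,0), heading=0, pen down
RT 51: heading 0 -> 309
FD 2.2: (0,0) -> (1.385,-1.71) [heading=309, draw]
FD 8: (1.385,-1.71) -> (6.419,-7.927) [heading=309, draw]
FD 4.3: (6.419,-7.927) -> (9.125,-11.269) [heading=309, draw]
PD: pen down
RT 90: heading 309 -> 219
FD 3.7: (9.125,-11.269) -> (6.25,-13.597) [heading=219, draw]
Final: pos=(6.25,-13.597), heading=219, 4 segment(s) drawn

Segment lengths:
  seg 1: (0,0) -> (1.385,-1.71), length = 2.2
  seg 2: (1.385,-1.71) -> (6.419,-7.927), length = 8
  seg 3: (6.419,-7.927) -> (9.125,-11.269), length = 4.3
  seg 4: (9.125,-11.269) -> (6.25,-13.597), length = 3.7
Total = 18.2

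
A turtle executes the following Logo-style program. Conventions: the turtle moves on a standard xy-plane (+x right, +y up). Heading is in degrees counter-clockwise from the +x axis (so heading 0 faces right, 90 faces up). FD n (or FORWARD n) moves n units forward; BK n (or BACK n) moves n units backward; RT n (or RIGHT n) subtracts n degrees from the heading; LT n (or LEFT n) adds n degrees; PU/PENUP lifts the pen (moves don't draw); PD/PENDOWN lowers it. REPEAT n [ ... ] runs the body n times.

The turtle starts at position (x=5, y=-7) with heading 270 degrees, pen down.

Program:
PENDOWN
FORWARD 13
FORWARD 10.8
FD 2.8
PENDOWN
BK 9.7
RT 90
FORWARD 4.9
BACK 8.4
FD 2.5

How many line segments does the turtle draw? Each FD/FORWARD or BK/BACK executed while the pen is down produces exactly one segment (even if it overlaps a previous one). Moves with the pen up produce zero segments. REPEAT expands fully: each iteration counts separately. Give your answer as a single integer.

Answer: 7

Derivation:
Executing turtle program step by step:
Start: pos=(5,-7), heading=270, pen down
PD: pen down
FD 13: (5,-7) -> (5,-20) [heading=270, draw]
FD 10.8: (5,-20) -> (5,-30.8) [heading=270, draw]
FD 2.8: (5,-30.8) -> (5,-33.6) [heading=270, draw]
PD: pen down
BK 9.7: (5,-33.6) -> (5,-23.9) [heading=270, draw]
RT 90: heading 270 -> 180
FD 4.9: (5,-23.9) -> (0.1,-23.9) [heading=180, draw]
BK 8.4: (0.1,-23.9) -> (8.5,-23.9) [heading=180, draw]
FD 2.5: (8.5,-23.9) -> (6,-23.9) [heading=180, draw]
Final: pos=(6,-23.9), heading=180, 7 segment(s) drawn
Segments drawn: 7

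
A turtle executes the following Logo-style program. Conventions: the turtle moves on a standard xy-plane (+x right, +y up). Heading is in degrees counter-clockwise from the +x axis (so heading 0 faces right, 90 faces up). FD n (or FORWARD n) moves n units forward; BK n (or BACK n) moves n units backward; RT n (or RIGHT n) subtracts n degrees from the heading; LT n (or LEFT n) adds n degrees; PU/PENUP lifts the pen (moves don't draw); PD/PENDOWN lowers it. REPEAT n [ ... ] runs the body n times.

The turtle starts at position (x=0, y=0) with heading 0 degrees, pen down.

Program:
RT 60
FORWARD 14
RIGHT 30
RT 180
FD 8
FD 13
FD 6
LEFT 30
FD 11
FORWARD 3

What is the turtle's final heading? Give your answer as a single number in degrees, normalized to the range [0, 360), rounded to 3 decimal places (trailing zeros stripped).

Executing turtle program step by step:
Start: pos=(0,0), heading=0, pen down
RT 60: heading 0 -> 300
FD 14: (0,0) -> (7,-12.124) [heading=300, draw]
RT 30: heading 300 -> 270
RT 180: heading 270 -> 90
FD 8: (7,-12.124) -> (7,-4.124) [heading=90, draw]
FD 13: (7,-4.124) -> (7,8.876) [heading=90, draw]
FD 6: (7,8.876) -> (7,14.876) [heading=90, draw]
LT 30: heading 90 -> 120
FD 11: (7,14.876) -> (1.5,24.402) [heading=120, draw]
FD 3: (1.5,24.402) -> (0,27) [heading=120, draw]
Final: pos=(0,27), heading=120, 6 segment(s) drawn

Answer: 120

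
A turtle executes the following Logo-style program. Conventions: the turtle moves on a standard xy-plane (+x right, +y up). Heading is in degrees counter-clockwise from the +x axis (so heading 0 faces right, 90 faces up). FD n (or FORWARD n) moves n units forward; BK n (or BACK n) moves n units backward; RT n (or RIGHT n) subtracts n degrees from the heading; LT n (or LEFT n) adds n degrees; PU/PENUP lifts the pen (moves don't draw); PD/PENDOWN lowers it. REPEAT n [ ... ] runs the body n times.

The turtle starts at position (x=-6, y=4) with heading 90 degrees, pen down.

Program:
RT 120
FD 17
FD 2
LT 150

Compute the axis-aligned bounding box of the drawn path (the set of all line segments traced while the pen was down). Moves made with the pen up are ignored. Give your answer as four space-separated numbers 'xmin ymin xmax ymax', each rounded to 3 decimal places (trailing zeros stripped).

Executing turtle program step by step:
Start: pos=(-6,4), heading=90, pen down
RT 120: heading 90 -> 330
FD 17: (-6,4) -> (8.722,-4.5) [heading=330, draw]
FD 2: (8.722,-4.5) -> (10.454,-5.5) [heading=330, draw]
LT 150: heading 330 -> 120
Final: pos=(10.454,-5.5), heading=120, 2 segment(s) drawn

Segment endpoints: x in {-6, 8.722, 10.454}, y in {-5.5, -4.5, 4}
xmin=-6, ymin=-5.5, xmax=10.454, ymax=4

Answer: -6 -5.5 10.454 4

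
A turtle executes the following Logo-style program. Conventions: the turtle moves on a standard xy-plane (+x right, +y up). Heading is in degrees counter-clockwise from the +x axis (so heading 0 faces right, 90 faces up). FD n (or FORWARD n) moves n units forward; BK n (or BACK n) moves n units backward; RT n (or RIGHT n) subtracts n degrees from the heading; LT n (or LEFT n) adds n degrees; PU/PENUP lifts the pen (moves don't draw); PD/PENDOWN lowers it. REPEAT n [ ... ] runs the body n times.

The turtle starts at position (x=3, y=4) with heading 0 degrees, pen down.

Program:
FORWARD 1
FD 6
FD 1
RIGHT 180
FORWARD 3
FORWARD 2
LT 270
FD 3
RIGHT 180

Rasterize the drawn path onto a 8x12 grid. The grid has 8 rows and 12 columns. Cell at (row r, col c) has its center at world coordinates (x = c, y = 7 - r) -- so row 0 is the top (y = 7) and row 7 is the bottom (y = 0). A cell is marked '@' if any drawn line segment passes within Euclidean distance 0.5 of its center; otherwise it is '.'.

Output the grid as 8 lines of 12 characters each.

Answer: ......@.....
......@.....
......@.....
...@@@@@@@@@
............
............
............
............

Derivation:
Segment 0: (3,4) -> (4,4)
Segment 1: (4,4) -> (10,4)
Segment 2: (10,4) -> (11,4)
Segment 3: (11,4) -> (8,4)
Segment 4: (8,4) -> (6,4)
Segment 5: (6,4) -> (6,7)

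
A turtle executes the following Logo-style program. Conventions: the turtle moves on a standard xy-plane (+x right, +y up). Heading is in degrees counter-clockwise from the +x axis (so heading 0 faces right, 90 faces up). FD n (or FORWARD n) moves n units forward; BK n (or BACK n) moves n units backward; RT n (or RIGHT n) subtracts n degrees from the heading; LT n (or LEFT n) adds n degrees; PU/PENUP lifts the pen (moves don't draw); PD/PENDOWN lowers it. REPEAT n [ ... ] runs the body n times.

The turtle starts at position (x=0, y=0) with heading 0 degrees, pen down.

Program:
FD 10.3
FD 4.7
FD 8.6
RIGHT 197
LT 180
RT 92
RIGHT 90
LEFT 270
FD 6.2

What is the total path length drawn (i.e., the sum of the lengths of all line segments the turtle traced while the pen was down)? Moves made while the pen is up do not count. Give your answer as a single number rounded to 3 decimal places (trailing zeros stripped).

Executing turtle program step by step:
Start: pos=(0,0), heading=0, pen down
FD 10.3: (0,0) -> (10.3,0) [heading=0, draw]
FD 4.7: (10.3,0) -> (15,0) [heading=0, draw]
FD 8.6: (15,0) -> (23.6,0) [heading=0, draw]
RT 197: heading 0 -> 163
LT 180: heading 163 -> 343
RT 92: heading 343 -> 251
RT 90: heading 251 -> 161
LT 270: heading 161 -> 71
FD 6.2: (23.6,0) -> (25.619,5.862) [heading=71, draw]
Final: pos=(25.619,5.862), heading=71, 4 segment(s) drawn

Segment lengths:
  seg 1: (0,0) -> (10.3,0), length = 10.3
  seg 2: (10.3,0) -> (15,0), length = 4.7
  seg 3: (15,0) -> (23.6,0), length = 8.6
  seg 4: (23.6,0) -> (25.619,5.862), length = 6.2
Total = 29.8

Answer: 29.8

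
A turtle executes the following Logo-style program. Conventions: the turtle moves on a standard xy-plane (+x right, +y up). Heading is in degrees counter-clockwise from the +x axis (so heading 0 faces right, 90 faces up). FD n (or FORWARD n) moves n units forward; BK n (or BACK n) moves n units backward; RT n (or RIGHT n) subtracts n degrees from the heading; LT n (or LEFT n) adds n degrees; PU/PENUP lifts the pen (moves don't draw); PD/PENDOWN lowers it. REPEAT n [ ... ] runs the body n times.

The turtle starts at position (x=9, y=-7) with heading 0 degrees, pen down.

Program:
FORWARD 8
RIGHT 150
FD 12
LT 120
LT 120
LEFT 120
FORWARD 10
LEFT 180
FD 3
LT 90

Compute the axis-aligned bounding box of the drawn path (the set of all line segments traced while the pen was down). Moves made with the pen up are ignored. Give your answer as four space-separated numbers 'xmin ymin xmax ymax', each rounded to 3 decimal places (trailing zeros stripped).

Executing turtle program step by step:
Start: pos=(9,-7), heading=0, pen down
FD 8: (9,-7) -> (17,-7) [heading=0, draw]
RT 150: heading 0 -> 210
FD 12: (17,-7) -> (6.608,-13) [heading=210, draw]
LT 120: heading 210 -> 330
LT 120: heading 330 -> 90
LT 120: heading 90 -> 210
FD 10: (6.608,-13) -> (-2.053,-18) [heading=210, draw]
LT 180: heading 210 -> 30
FD 3: (-2.053,-18) -> (0.546,-16.5) [heading=30, draw]
LT 90: heading 30 -> 120
Final: pos=(0.546,-16.5), heading=120, 4 segment(s) drawn

Segment endpoints: x in {-2.053, 0.546, 6.608, 9, 17}, y in {-18, -16.5, -13, -7}
xmin=-2.053, ymin=-18, xmax=17, ymax=-7

Answer: -2.053 -18 17 -7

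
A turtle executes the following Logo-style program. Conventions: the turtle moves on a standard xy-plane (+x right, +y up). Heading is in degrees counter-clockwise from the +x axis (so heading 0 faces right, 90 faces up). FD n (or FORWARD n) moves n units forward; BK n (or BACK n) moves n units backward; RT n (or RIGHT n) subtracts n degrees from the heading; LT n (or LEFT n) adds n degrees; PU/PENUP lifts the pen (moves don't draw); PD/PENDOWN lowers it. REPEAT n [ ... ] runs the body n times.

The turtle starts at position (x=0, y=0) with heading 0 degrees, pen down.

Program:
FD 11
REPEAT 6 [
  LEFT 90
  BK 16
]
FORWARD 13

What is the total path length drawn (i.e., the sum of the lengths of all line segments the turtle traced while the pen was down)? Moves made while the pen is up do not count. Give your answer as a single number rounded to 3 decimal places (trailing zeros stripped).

Executing turtle program step by step:
Start: pos=(0,0), heading=0, pen down
FD 11: (0,0) -> (11,0) [heading=0, draw]
REPEAT 6 [
  -- iteration 1/6 --
  LT 90: heading 0 -> 90
  BK 16: (11,0) -> (11,-16) [heading=90, draw]
  -- iteration 2/6 --
  LT 90: heading 90 -> 180
  BK 16: (11,-16) -> (27,-16) [heading=180, draw]
  -- iteration 3/6 --
  LT 90: heading 180 -> 270
  BK 16: (27,-16) -> (27,0) [heading=270, draw]
  -- iteration 4/6 --
  LT 90: heading 270 -> 0
  BK 16: (27,0) -> (11,0) [heading=0, draw]
  -- iteration 5/6 --
  LT 90: heading 0 -> 90
  BK 16: (11,0) -> (11,-16) [heading=90, draw]
  -- iteration 6/6 --
  LT 90: heading 90 -> 180
  BK 16: (11,-16) -> (27,-16) [heading=180, draw]
]
FD 13: (27,-16) -> (14,-16) [heading=180, draw]
Final: pos=(14,-16), heading=180, 8 segment(s) drawn

Segment lengths:
  seg 1: (0,0) -> (11,0), length = 11
  seg 2: (11,0) -> (11,-16), length = 16
  seg 3: (11,-16) -> (27,-16), length = 16
  seg 4: (27,-16) -> (27,0), length = 16
  seg 5: (27,0) -> (11,0), length = 16
  seg 6: (11,0) -> (11,-16), length = 16
  seg 7: (11,-16) -> (27,-16), length = 16
  seg 8: (27,-16) -> (14,-16), length = 13
Total = 120

Answer: 120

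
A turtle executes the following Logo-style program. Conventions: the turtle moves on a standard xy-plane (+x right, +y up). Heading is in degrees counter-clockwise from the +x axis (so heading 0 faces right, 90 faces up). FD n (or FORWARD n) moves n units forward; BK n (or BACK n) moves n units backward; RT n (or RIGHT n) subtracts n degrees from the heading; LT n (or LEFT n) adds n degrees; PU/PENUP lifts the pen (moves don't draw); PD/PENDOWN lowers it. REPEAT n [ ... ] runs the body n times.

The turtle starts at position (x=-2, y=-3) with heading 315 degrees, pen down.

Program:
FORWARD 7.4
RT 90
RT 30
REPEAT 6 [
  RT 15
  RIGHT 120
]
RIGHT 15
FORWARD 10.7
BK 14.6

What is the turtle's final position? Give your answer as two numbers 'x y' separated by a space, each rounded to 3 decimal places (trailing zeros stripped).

Executing turtle program step by step:
Start: pos=(-2,-3), heading=315, pen down
FD 7.4: (-2,-3) -> (3.233,-8.233) [heading=315, draw]
RT 90: heading 315 -> 225
RT 30: heading 225 -> 195
REPEAT 6 [
  -- iteration 1/6 --
  RT 15: heading 195 -> 180
  RT 120: heading 180 -> 60
  -- iteration 2/6 --
  RT 15: heading 60 -> 45
  RT 120: heading 45 -> 285
  -- iteration 3/6 --
  RT 15: heading 285 -> 270
  RT 120: heading 270 -> 150
  -- iteration 4/6 --
  RT 15: heading 150 -> 135
  RT 120: heading 135 -> 15
  -- iteration 5/6 --
  RT 15: heading 15 -> 0
  RT 120: heading 0 -> 240
  -- iteration 6/6 --
  RT 15: heading 240 -> 225
  RT 120: heading 225 -> 105
]
RT 15: heading 105 -> 90
FD 10.7: (3.233,-8.233) -> (3.233,2.467) [heading=90, draw]
BK 14.6: (3.233,2.467) -> (3.233,-12.133) [heading=90, draw]
Final: pos=(3.233,-12.133), heading=90, 3 segment(s) drawn

Answer: 3.233 -12.133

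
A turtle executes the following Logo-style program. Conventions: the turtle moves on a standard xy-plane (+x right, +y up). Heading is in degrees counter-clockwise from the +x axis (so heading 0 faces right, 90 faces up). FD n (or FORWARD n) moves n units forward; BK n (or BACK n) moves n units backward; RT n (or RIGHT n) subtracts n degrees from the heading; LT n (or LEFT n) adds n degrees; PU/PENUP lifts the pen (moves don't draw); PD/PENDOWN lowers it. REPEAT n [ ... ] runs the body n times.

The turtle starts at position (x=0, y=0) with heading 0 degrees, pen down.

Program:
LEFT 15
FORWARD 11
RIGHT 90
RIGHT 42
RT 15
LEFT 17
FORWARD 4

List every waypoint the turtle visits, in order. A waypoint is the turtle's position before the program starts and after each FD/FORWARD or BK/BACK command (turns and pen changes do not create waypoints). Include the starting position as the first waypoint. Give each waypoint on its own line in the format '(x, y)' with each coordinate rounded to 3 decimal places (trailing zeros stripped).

Answer: (0, 0)
(10.625, 2.847)
(8.935, -0.778)

Derivation:
Executing turtle program step by step:
Start: pos=(0,0), heading=0, pen down
LT 15: heading 0 -> 15
FD 11: (0,0) -> (10.625,2.847) [heading=15, draw]
RT 90: heading 15 -> 285
RT 42: heading 285 -> 243
RT 15: heading 243 -> 228
LT 17: heading 228 -> 245
FD 4: (10.625,2.847) -> (8.935,-0.778) [heading=245, draw]
Final: pos=(8.935,-0.778), heading=245, 2 segment(s) drawn
Waypoints (3 total):
(0, 0)
(10.625, 2.847)
(8.935, -0.778)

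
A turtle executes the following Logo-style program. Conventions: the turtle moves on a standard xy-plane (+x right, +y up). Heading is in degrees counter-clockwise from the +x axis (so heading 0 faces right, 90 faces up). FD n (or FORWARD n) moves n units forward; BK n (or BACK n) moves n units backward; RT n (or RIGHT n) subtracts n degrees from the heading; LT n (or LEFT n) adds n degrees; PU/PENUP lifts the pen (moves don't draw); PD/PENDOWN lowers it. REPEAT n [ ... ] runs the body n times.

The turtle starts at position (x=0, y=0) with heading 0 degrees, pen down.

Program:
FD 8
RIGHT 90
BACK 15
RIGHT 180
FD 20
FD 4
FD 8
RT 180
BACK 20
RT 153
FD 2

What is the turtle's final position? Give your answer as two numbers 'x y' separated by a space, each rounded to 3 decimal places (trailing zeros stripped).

Answer: 7.092 68.782

Derivation:
Executing turtle program step by step:
Start: pos=(0,0), heading=0, pen down
FD 8: (0,0) -> (8,0) [heading=0, draw]
RT 90: heading 0 -> 270
BK 15: (8,0) -> (8,15) [heading=270, draw]
RT 180: heading 270 -> 90
FD 20: (8,15) -> (8,35) [heading=90, draw]
FD 4: (8,35) -> (8,39) [heading=90, draw]
FD 8: (8,39) -> (8,47) [heading=90, draw]
RT 180: heading 90 -> 270
BK 20: (8,47) -> (8,67) [heading=270, draw]
RT 153: heading 270 -> 117
FD 2: (8,67) -> (7.092,68.782) [heading=117, draw]
Final: pos=(7.092,68.782), heading=117, 7 segment(s) drawn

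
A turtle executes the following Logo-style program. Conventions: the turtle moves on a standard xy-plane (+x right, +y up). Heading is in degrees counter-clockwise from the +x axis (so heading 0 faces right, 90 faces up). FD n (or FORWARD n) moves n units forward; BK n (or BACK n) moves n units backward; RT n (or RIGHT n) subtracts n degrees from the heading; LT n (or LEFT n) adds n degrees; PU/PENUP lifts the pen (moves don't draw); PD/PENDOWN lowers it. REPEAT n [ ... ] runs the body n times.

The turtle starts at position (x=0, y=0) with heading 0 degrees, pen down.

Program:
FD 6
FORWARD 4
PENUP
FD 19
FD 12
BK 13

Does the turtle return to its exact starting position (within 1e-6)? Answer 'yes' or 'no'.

Answer: no

Derivation:
Executing turtle program step by step:
Start: pos=(0,0), heading=0, pen down
FD 6: (0,0) -> (6,0) [heading=0, draw]
FD 4: (6,0) -> (10,0) [heading=0, draw]
PU: pen up
FD 19: (10,0) -> (29,0) [heading=0, move]
FD 12: (29,0) -> (41,0) [heading=0, move]
BK 13: (41,0) -> (28,0) [heading=0, move]
Final: pos=(28,0), heading=0, 2 segment(s) drawn

Start position: (0, 0)
Final position: (28, 0)
Distance = 28; >= 1e-6 -> NOT closed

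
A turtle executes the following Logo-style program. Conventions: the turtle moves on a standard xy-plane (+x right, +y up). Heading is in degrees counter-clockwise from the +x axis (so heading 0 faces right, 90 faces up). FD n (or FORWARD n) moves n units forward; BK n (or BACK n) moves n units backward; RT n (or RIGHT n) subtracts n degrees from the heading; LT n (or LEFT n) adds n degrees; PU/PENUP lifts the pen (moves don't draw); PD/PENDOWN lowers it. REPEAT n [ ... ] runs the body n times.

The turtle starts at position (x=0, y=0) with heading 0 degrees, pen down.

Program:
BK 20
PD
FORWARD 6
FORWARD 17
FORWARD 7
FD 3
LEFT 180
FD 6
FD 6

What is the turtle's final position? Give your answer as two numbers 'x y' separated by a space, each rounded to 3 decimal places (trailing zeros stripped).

Answer: 1 0

Derivation:
Executing turtle program step by step:
Start: pos=(0,0), heading=0, pen down
BK 20: (0,0) -> (-20,0) [heading=0, draw]
PD: pen down
FD 6: (-20,0) -> (-14,0) [heading=0, draw]
FD 17: (-14,0) -> (3,0) [heading=0, draw]
FD 7: (3,0) -> (10,0) [heading=0, draw]
FD 3: (10,0) -> (13,0) [heading=0, draw]
LT 180: heading 0 -> 180
FD 6: (13,0) -> (7,0) [heading=180, draw]
FD 6: (7,0) -> (1,0) [heading=180, draw]
Final: pos=(1,0), heading=180, 7 segment(s) drawn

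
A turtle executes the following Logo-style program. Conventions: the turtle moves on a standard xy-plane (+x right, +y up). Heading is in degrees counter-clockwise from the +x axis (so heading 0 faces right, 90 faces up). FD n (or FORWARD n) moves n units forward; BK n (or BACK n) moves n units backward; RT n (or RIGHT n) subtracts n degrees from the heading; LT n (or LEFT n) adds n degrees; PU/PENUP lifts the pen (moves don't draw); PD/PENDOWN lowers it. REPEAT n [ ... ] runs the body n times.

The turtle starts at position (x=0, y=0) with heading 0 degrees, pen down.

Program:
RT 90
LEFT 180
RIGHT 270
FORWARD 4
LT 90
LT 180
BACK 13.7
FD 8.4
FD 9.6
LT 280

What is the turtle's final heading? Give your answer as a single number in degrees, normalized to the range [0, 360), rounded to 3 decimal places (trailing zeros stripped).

Answer: 10

Derivation:
Executing turtle program step by step:
Start: pos=(0,0), heading=0, pen down
RT 90: heading 0 -> 270
LT 180: heading 270 -> 90
RT 270: heading 90 -> 180
FD 4: (0,0) -> (-4,0) [heading=180, draw]
LT 90: heading 180 -> 270
LT 180: heading 270 -> 90
BK 13.7: (-4,0) -> (-4,-13.7) [heading=90, draw]
FD 8.4: (-4,-13.7) -> (-4,-5.3) [heading=90, draw]
FD 9.6: (-4,-5.3) -> (-4,4.3) [heading=90, draw]
LT 280: heading 90 -> 10
Final: pos=(-4,4.3), heading=10, 4 segment(s) drawn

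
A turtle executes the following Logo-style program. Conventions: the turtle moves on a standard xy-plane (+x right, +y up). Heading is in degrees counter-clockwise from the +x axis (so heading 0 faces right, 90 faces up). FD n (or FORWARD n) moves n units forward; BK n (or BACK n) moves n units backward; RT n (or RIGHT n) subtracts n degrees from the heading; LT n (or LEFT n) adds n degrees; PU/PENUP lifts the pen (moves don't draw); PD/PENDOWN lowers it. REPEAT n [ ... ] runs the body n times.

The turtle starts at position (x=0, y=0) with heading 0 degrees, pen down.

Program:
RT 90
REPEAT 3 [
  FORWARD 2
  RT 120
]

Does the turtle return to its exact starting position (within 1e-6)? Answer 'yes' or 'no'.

Answer: yes

Derivation:
Executing turtle program step by step:
Start: pos=(0,0), heading=0, pen down
RT 90: heading 0 -> 270
REPEAT 3 [
  -- iteration 1/3 --
  FD 2: (0,0) -> (0,-2) [heading=270, draw]
  RT 120: heading 270 -> 150
  -- iteration 2/3 --
  FD 2: (0,-2) -> (-1.732,-1) [heading=150, draw]
  RT 120: heading 150 -> 30
  -- iteration 3/3 --
  FD 2: (-1.732,-1) -> (0,0) [heading=30, draw]
  RT 120: heading 30 -> 270
]
Final: pos=(0,0), heading=270, 3 segment(s) drawn

Start position: (0, 0)
Final position: (0, 0)
Distance = 0; < 1e-6 -> CLOSED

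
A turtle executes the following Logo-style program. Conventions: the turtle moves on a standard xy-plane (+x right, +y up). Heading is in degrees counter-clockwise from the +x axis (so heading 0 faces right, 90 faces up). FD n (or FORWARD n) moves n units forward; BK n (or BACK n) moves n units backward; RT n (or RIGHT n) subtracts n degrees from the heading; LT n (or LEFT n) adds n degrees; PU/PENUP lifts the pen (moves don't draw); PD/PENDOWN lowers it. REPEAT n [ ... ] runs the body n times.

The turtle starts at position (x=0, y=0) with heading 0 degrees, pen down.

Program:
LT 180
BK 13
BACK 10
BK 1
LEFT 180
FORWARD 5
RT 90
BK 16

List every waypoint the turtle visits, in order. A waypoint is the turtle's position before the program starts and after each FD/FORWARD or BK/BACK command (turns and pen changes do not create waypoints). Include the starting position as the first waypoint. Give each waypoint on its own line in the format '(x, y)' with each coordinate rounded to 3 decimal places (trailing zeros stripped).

Answer: (0, 0)
(13, 0)
(23, 0)
(24, 0)
(29, 0)
(29, 16)

Derivation:
Executing turtle program step by step:
Start: pos=(0,0), heading=0, pen down
LT 180: heading 0 -> 180
BK 13: (0,0) -> (13,0) [heading=180, draw]
BK 10: (13,0) -> (23,0) [heading=180, draw]
BK 1: (23,0) -> (24,0) [heading=180, draw]
LT 180: heading 180 -> 0
FD 5: (24,0) -> (29,0) [heading=0, draw]
RT 90: heading 0 -> 270
BK 16: (29,0) -> (29,16) [heading=270, draw]
Final: pos=(29,16), heading=270, 5 segment(s) drawn
Waypoints (6 total):
(0, 0)
(13, 0)
(23, 0)
(24, 0)
(29, 0)
(29, 16)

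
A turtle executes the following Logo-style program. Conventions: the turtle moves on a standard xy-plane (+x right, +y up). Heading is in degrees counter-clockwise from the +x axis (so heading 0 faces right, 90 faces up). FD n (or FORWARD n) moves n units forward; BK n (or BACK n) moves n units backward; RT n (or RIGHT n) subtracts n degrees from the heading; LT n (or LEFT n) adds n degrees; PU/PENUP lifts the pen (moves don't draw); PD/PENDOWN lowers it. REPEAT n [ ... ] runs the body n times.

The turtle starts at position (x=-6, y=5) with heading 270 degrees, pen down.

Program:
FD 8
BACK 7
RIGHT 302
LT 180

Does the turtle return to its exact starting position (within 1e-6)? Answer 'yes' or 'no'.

Executing turtle program step by step:
Start: pos=(-6,5), heading=270, pen down
FD 8: (-6,5) -> (-6,-3) [heading=270, draw]
BK 7: (-6,-3) -> (-6,4) [heading=270, draw]
RT 302: heading 270 -> 328
LT 180: heading 328 -> 148
Final: pos=(-6,4), heading=148, 2 segment(s) drawn

Start position: (-6, 5)
Final position: (-6, 4)
Distance = 1; >= 1e-6 -> NOT closed

Answer: no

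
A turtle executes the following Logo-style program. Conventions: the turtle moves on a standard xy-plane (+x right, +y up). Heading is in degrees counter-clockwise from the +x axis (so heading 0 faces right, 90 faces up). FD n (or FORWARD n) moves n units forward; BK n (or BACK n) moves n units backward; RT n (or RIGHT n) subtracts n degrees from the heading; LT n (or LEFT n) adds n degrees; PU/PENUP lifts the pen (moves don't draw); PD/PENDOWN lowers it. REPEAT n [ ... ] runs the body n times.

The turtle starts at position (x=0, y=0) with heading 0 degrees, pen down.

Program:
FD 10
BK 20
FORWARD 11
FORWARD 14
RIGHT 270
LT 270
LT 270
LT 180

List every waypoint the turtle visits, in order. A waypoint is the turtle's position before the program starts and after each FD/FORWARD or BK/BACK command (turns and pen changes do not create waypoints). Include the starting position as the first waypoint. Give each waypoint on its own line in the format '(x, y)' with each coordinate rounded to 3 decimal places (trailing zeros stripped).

Executing turtle program step by step:
Start: pos=(0,0), heading=0, pen down
FD 10: (0,0) -> (10,0) [heading=0, draw]
BK 20: (10,0) -> (-10,0) [heading=0, draw]
FD 11: (-10,0) -> (1,0) [heading=0, draw]
FD 14: (1,0) -> (15,0) [heading=0, draw]
RT 270: heading 0 -> 90
LT 270: heading 90 -> 0
LT 270: heading 0 -> 270
LT 180: heading 270 -> 90
Final: pos=(15,0), heading=90, 4 segment(s) drawn
Waypoints (5 total):
(0, 0)
(10, 0)
(-10, 0)
(1, 0)
(15, 0)

Answer: (0, 0)
(10, 0)
(-10, 0)
(1, 0)
(15, 0)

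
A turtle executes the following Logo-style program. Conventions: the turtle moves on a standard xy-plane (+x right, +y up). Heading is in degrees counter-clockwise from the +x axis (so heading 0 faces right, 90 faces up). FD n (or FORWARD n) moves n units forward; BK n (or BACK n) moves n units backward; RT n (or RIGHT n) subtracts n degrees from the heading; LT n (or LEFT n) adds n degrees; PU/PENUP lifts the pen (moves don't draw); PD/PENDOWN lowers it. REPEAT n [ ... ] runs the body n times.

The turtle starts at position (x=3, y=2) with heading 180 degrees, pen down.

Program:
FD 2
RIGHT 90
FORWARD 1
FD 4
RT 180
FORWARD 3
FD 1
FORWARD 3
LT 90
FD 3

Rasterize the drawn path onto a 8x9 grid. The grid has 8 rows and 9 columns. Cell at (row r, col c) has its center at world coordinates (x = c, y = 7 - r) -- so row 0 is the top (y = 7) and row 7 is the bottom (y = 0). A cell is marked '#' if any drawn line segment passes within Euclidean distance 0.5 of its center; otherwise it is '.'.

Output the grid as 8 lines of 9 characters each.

Answer: .#.......
.#.......
.#.......
.#.......
.#.......
.###.....
.#.......
.####....

Derivation:
Segment 0: (3,2) -> (1,2)
Segment 1: (1,2) -> (1,3)
Segment 2: (1,3) -> (1,7)
Segment 3: (1,7) -> (1,4)
Segment 4: (1,4) -> (1,3)
Segment 5: (1,3) -> (1,0)
Segment 6: (1,0) -> (4,0)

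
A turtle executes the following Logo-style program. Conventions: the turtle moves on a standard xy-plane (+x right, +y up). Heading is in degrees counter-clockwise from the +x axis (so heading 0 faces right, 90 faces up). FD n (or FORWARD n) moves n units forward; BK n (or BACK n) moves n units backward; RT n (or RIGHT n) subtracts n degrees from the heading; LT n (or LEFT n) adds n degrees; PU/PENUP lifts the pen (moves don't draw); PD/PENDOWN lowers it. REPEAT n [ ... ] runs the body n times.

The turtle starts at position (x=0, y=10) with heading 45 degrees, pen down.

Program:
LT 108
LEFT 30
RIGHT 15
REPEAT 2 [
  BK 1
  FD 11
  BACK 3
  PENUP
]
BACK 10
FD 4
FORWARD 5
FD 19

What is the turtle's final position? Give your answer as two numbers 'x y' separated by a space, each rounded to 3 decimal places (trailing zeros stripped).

Executing turtle program step by step:
Start: pos=(0,10), heading=45, pen down
LT 108: heading 45 -> 153
LT 30: heading 153 -> 183
RT 15: heading 183 -> 168
REPEAT 2 [
  -- iteration 1/2 --
  BK 1: (0,10) -> (0.978,9.792) [heading=168, draw]
  FD 11: (0.978,9.792) -> (-9.781,12.079) [heading=168, draw]
  BK 3: (-9.781,12.079) -> (-6.847,11.455) [heading=168, draw]
  PU: pen up
  -- iteration 2/2 --
  BK 1: (-6.847,11.455) -> (-5.869,11.247) [heading=168, move]
  FD 11: (-5.869,11.247) -> (-16.629,13.534) [heading=168, move]
  BK 3: (-16.629,13.534) -> (-13.694,12.911) [heading=168, move]
  PU: pen up
]
BK 10: (-13.694,12.911) -> (-3.913,10.832) [heading=168, move]
FD 4: (-3.913,10.832) -> (-7.825,11.663) [heading=168, move]
FD 5: (-7.825,11.663) -> (-12.716,12.703) [heading=168, move]
FD 19: (-12.716,12.703) -> (-31.301,16.653) [heading=168, move]
Final: pos=(-31.301,16.653), heading=168, 3 segment(s) drawn

Answer: -31.301 16.653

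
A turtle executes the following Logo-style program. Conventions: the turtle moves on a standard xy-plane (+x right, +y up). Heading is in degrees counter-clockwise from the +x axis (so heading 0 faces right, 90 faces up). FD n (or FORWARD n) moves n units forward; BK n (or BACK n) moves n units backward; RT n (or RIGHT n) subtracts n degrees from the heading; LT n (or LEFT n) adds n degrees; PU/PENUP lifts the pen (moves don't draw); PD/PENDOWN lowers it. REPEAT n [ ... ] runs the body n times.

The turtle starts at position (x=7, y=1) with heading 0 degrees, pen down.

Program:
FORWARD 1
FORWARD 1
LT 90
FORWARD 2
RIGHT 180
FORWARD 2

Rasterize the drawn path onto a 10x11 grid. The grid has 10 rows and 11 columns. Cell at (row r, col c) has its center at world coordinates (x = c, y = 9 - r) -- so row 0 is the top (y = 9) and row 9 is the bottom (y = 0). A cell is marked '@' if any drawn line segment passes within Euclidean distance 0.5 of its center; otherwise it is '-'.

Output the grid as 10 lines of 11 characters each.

Segment 0: (7,1) -> (8,1)
Segment 1: (8,1) -> (9,1)
Segment 2: (9,1) -> (9,3)
Segment 3: (9,3) -> (9,1)

Answer: -----------
-----------
-----------
-----------
-----------
-----------
---------@-
---------@-
-------@@@-
-----------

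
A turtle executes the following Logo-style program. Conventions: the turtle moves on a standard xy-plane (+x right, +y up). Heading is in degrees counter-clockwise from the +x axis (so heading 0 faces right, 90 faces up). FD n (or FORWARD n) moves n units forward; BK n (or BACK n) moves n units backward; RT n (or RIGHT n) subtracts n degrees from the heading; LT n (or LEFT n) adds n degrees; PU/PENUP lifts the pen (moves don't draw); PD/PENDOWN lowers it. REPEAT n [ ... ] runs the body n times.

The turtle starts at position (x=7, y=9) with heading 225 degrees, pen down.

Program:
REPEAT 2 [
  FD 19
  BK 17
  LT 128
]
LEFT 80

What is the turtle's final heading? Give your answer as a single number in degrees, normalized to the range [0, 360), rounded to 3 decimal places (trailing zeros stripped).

Executing turtle program step by step:
Start: pos=(7,9), heading=225, pen down
REPEAT 2 [
  -- iteration 1/2 --
  FD 19: (7,9) -> (-6.435,-4.435) [heading=225, draw]
  BK 17: (-6.435,-4.435) -> (5.586,7.586) [heading=225, draw]
  LT 128: heading 225 -> 353
  -- iteration 2/2 --
  FD 19: (5.586,7.586) -> (24.444,5.27) [heading=353, draw]
  BK 17: (24.444,5.27) -> (7.571,7.342) [heading=353, draw]
  LT 128: heading 353 -> 121
]
LT 80: heading 121 -> 201
Final: pos=(7.571,7.342), heading=201, 4 segment(s) drawn

Answer: 201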